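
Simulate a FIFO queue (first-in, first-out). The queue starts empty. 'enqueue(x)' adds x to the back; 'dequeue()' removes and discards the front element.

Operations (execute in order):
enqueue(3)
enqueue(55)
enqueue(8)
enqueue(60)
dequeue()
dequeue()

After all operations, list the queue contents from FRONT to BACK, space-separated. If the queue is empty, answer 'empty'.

enqueue(3): [3]
enqueue(55): [3, 55]
enqueue(8): [3, 55, 8]
enqueue(60): [3, 55, 8, 60]
dequeue(): [55, 8, 60]
dequeue(): [8, 60]

Answer: 8 60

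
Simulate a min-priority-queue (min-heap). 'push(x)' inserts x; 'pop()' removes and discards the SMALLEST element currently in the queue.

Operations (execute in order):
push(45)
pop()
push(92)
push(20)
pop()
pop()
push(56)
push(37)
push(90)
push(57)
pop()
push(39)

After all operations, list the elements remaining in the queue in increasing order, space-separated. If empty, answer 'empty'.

push(45): heap contents = [45]
pop() → 45: heap contents = []
push(92): heap contents = [92]
push(20): heap contents = [20, 92]
pop() → 20: heap contents = [92]
pop() → 92: heap contents = []
push(56): heap contents = [56]
push(37): heap contents = [37, 56]
push(90): heap contents = [37, 56, 90]
push(57): heap contents = [37, 56, 57, 90]
pop() → 37: heap contents = [56, 57, 90]
push(39): heap contents = [39, 56, 57, 90]

Answer: 39 56 57 90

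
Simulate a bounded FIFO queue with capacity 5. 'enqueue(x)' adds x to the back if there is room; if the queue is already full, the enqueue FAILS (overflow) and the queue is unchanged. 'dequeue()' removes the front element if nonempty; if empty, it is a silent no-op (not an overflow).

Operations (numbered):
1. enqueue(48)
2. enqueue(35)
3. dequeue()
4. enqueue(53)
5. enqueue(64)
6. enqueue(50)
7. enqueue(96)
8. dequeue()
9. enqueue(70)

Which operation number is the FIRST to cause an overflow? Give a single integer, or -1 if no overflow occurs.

1. enqueue(48): size=1
2. enqueue(35): size=2
3. dequeue(): size=1
4. enqueue(53): size=2
5. enqueue(64): size=3
6. enqueue(50): size=4
7. enqueue(96): size=5
8. dequeue(): size=4
9. enqueue(70): size=5

Answer: -1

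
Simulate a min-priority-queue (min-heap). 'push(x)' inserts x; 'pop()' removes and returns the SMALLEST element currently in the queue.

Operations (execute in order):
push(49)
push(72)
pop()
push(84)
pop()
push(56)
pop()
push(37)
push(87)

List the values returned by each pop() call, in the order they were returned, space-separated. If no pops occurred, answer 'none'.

Answer: 49 72 56

Derivation:
push(49): heap contents = [49]
push(72): heap contents = [49, 72]
pop() → 49: heap contents = [72]
push(84): heap contents = [72, 84]
pop() → 72: heap contents = [84]
push(56): heap contents = [56, 84]
pop() → 56: heap contents = [84]
push(37): heap contents = [37, 84]
push(87): heap contents = [37, 84, 87]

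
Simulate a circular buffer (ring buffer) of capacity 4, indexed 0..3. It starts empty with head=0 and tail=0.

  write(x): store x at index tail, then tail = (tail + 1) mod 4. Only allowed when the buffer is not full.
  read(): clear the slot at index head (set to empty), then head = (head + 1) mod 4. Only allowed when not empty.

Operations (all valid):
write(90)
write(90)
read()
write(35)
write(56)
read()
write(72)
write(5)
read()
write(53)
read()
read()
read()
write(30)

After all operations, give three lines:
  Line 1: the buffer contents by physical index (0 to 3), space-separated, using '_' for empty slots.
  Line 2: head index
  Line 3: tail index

Answer: _ _ 53 30
2
0

Derivation:
write(90): buf=[90 _ _ _], head=0, tail=1, size=1
write(90): buf=[90 90 _ _], head=0, tail=2, size=2
read(): buf=[_ 90 _ _], head=1, tail=2, size=1
write(35): buf=[_ 90 35 _], head=1, tail=3, size=2
write(56): buf=[_ 90 35 56], head=1, tail=0, size=3
read(): buf=[_ _ 35 56], head=2, tail=0, size=2
write(72): buf=[72 _ 35 56], head=2, tail=1, size=3
write(5): buf=[72 5 35 56], head=2, tail=2, size=4
read(): buf=[72 5 _ 56], head=3, tail=2, size=3
write(53): buf=[72 5 53 56], head=3, tail=3, size=4
read(): buf=[72 5 53 _], head=0, tail=3, size=3
read(): buf=[_ 5 53 _], head=1, tail=3, size=2
read(): buf=[_ _ 53 _], head=2, tail=3, size=1
write(30): buf=[_ _ 53 30], head=2, tail=0, size=2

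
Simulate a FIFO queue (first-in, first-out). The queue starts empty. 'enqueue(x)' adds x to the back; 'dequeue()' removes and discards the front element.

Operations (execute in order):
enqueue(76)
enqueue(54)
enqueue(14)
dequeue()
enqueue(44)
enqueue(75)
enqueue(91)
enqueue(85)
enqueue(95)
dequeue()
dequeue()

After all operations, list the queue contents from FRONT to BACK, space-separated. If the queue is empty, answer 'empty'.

enqueue(76): [76]
enqueue(54): [76, 54]
enqueue(14): [76, 54, 14]
dequeue(): [54, 14]
enqueue(44): [54, 14, 44]
enqueue(75): [54, 14, 44, 75]
enqueue(91): [54, 14, 44, 75, 91]
enqueue(85): [54, 14, 44, 75, 91, 85]
enqueue(95): [54, 14, 44, 75, 91, 85, 95]
dequeue(): [14, 44, 75, 91, 85, 95]
dequeue(): [44, 75, 91, 85, 95]

Answer: 44 75 91 85 95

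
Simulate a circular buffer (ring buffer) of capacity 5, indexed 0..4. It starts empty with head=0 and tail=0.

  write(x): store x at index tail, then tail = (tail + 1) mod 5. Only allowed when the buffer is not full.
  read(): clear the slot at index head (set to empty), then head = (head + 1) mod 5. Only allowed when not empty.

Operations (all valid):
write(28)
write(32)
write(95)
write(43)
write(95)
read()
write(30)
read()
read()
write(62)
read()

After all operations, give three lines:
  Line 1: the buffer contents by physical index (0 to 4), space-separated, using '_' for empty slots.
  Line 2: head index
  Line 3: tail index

write(28): buf=[28 _ _ _ _], head=0, tail=1, size=1
write(32): buf=[28 32 _ _ _], head=0, tail=2, size=2
write(95): buf=[28 32 95 _ _], head=0, tail=3, size=3
write(43): buf=[28 32 95 43 _], head=0, tail=4, size=4
write(95): buf=[28 32 95 43 95], head=0, tail=0, size=5
read(): buf=[_ 32 95 43 95], head=1, tail=0, size=4
write(30): buf=[30 32 95 43 95], head=1, tail=1, size=5
read(): buf=[30 _ 95 43 95], head=2, tail=1, size=4
read(): buf=[30 _ _ 43 95], head=3, tail=1, size=3
write(62): buf=[30 62 _ 43 95], head=3, tail=2, size=4
read(): buf=[30 62 _ _ 95], head=4, tail=2, size=3

Answer: 30 62 _ _ 95
4
2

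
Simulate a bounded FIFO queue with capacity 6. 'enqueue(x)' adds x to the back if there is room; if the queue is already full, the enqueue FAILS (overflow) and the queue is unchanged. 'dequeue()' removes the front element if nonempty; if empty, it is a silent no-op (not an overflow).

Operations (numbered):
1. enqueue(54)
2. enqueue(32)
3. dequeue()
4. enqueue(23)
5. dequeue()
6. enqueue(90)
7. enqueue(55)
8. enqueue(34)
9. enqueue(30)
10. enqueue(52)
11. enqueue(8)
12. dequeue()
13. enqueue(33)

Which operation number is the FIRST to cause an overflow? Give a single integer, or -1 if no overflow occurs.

Answer: 11

Derivation:
1. enqueue(54): size=1
2. enqueue(32): size=2
3. dequeue(): size=1
4. enqueue(23): size=2
5. dequeue(): size=1
6. enqueue(90): size=2
7. enqueue(55): size=3
8. enqueue(34): size=4
9. enqueue(30): size=5
10. enqueue(52): size=6
11. enqueue(8): size=6=cap → OVERFLOW (fail)
12. dequeue(): size=5
13. enqueue(33): size=6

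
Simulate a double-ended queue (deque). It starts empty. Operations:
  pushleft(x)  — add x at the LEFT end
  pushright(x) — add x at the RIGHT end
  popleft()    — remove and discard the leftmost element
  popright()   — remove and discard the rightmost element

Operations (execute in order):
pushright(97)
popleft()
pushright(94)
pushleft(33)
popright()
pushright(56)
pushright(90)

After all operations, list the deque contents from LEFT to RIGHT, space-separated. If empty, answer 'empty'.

Answer: 33 56 90

Derivation:
pushright(97): [97]
popleft(): []
pushright(94): [94]
pushleft(33): [33, 94]
popright(): [33]
pushright(56): [33, 56]
pushright(90): [33, 56, 90]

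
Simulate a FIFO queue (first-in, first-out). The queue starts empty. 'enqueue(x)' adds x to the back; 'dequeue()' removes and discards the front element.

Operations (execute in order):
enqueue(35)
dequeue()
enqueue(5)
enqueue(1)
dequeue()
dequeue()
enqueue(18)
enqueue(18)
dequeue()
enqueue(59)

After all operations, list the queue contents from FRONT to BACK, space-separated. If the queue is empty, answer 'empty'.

Answer: 18 59

Derivation:
enqueue(35): [35]
dequeue(): []
enqueue(5): [5]
enqueue(1): [5, 1]
dequeue(): [1]
dequeue(): []
enqueue(18): [18]
enqueue(18): [18, 18]
dequeue(): [18]
enqueue(59): [18, 59]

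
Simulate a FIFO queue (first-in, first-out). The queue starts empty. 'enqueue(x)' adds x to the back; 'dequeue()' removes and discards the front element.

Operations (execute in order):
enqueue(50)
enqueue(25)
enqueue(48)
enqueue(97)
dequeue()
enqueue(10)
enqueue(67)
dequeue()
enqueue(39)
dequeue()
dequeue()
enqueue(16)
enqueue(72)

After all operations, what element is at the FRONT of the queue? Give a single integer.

enqueue(50): queue = [50]
enqueue(25): queue = [50, 25]
enqueue(48): queue = [50, 25, 48]
enqueue(97): queue = [50, 25, 48, 97]
dequeue(): queue = [25, 48, 97]
enqueue(10): queue = [25, 48, 97, 10]
enqueue(67): queue = [25, 48, 97, 10, 67]
dequeue(): queue = [48, 97, 10, 67]
enqueue(39): queue = [48, 97, 10, 67, 39]
dequeue(): queue = [97, 10, 67, 39]
dequeue(): queue = [10, 67, 39]
enqueue(16): queue = [10, 67, 39, 16]
enqueue(72): queue = [10, 67, 39, 16, 72]

Answer: 10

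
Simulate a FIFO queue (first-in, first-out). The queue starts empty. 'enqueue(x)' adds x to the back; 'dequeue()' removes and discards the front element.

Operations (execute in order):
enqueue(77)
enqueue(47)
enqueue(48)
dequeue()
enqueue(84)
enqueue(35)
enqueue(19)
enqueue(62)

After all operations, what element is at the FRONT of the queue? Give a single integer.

Answer: 47

Derivation:
enqueue(77): queue = [77]
enqueue(47): queue = [77, 47]
enqueue(48): queue = [77, 47, 48]
dequeue(): queue = [47, 48]
enqueue(84): queue = [47, 48, 84]
enqueue(35): queue = [47, 48, 84, 35]
enqueue(19): queue = [47, 48, 84, 35, 19]
enqueue(62): queue = [47, 48, 84, 35, 19, 62]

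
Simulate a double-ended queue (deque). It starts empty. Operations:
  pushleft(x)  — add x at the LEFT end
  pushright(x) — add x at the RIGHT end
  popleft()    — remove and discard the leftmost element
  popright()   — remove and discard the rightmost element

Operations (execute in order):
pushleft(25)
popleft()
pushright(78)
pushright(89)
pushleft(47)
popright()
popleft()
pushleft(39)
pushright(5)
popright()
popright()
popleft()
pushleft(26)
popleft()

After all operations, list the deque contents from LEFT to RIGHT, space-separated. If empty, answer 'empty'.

pushleft(25): [25]
popleft(): []
pushright(78): [78]
pushright(89): [78, 89]
pushleft(47): [47, 78, 89]
popright(): [47, 78]
popleft(): [78]
pushleft(39): [39, 78]
pushright(5): [39, 78, 5]
popright(): [39, 78]
popright(): [39]
popleft(): []
pushleft(26): [26]
popleft(): []

Answer: empty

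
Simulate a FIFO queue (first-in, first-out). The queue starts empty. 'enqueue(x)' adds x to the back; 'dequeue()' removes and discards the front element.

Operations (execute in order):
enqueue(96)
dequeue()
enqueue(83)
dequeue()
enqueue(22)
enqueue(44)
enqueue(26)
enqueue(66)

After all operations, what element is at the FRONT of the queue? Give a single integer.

enqueue(96): queue = [96]
dequeue(): queue = []
enqueue(83): queue = [83]
dequeue(): queue = []
enqueue(22): queue = [22]
enqueue(44): queue = [22, 44]
enqueue(26): queue = [22, 44, 26]
enqueue(66): queue = [22, 44, 26, 66]

Answer: 22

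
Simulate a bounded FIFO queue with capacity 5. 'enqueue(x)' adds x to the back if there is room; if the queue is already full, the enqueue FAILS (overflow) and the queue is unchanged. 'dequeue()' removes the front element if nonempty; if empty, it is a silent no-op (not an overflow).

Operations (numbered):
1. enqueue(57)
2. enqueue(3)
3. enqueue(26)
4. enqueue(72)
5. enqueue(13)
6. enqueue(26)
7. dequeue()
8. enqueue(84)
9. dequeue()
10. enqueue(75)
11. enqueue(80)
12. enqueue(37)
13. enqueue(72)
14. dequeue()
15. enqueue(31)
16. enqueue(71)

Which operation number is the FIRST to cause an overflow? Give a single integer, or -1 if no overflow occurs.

1. enqueue(57): size=1
2. enqueue(3): size=2
3. enqueue(26): size=3
4. enqueue(72): size=4
5. enqueue(13): size=5
6. enqueue(26): size=5=cap → OVERFLOW (fail)
7. dequeue(): size=4
8. enqueue(84): size=5
9. dequeue(): size=4
10. enqueue(75): size=5
11. enqueue(80): size=5=cap → OVERFLOW (fail)
12. enqueue(37): size=5=cap → OVERFLOW (fail)
13. enqueue(72): size=5=cap → OVERFLOW (fail)
14. dequeue(): size=4
15. enqueue(31): size=5
16. enqueue(71): size=5=cap → OVERFLOW (fail)

Answer: 6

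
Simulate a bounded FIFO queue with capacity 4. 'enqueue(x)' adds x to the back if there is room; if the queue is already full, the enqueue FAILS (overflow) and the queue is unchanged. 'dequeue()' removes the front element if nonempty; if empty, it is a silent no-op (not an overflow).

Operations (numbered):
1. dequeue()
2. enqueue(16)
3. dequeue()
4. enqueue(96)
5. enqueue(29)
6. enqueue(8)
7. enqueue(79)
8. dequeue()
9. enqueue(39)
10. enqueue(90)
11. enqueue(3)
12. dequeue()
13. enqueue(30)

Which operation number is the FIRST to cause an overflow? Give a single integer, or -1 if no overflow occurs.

Answer: 10

Derivation:
1. dequeue(): empty, no-op, size=0
2. enqueue(16): size=1
3. dequeue(): size=0
4. enqueue(96): size=1
5. enqueue(29): size=2
6. enqueue(8): size=3
7. enqueue(79): size=4
8. dequeue(): size=3
9. enqueue(39): size=4
10. enqueue(90): size=4=cap → OVERFLOW (fail)
11. enqueue(3): size=4=cap → OVERFLOW (fail)
12. dequeue(): size=3
13. enqueue(30): size=4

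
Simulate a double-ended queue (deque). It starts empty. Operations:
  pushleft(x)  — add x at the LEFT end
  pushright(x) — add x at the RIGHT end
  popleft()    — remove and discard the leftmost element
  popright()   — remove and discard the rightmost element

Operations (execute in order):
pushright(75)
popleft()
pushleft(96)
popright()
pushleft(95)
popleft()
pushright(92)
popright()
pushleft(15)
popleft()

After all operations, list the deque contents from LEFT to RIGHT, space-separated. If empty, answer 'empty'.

pushright(75): [75]
popleft(): []
pushleft(96): [96]
popright(): []
pushleft(95): [95]
popleft(): []
pushright(92): [92]
popright(): []
pushleft(15): [15]
popleft(): []

Answer: empty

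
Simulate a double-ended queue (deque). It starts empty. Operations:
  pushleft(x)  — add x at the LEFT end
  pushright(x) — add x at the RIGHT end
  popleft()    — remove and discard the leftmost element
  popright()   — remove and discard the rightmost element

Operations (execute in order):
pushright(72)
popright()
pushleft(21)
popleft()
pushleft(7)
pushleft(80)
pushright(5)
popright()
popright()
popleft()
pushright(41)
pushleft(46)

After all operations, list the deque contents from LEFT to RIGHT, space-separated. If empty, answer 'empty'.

Answer: 46 41

Derivation:
pushright(72): [72]
popright(): []
pushleft(21): [21]
popleft(): []
pushleft(7): [7]
pushleft(80): [80, 7]
pushright(5): [80, 7, 5]
popright(): [80, 7]
popright(): [80]
popleft(): []
pushright(41): [41]
pushleft(46): [46, 41]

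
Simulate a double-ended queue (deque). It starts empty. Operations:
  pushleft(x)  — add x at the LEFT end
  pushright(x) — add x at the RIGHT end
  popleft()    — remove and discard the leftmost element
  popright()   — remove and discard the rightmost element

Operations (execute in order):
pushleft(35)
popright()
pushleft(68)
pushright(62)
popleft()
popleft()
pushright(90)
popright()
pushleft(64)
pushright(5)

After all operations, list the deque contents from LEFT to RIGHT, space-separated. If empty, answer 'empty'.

pushleft(35): [35]
popright(): []
pushleft(68): [68]
pushright(62): [68, 62]
popleft(): [62]
popleft(): []
pushright(90): [90]
popright(): []
pushleft(64): [64]
pushright(5): [64, 5]

Answer: 64 5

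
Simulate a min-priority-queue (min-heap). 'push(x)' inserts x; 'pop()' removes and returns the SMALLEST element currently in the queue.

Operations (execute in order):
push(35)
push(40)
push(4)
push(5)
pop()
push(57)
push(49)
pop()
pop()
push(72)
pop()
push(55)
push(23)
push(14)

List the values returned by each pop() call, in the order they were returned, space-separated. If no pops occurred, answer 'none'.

Answer: 4 5 35 40

Derivation:
push(35): heap contents = [35]
push(40): heap contents = [35, 40]
push(4): heap contents = [4, 35, 40]
push(5): heap contents = [4, 5, 35, 40]
pop() → 4: heap contents = [5, 35, 40]
push(57): heap contents = [5, 35, 40, 57]
push(49): heap contents = [5, 35, 40, 49, 57]
pop() → 5: heap contents = [35, 40, 49, 57]
pop() → 35: heap contents = [40, 49, 57]
push(72): heap contents = [40, 49, 57, 72]
pop() → 40: heap contents = [49, 57, 72]
push(55): heap contents = [49, 55, 57, 72]
push(23): heap contents = [23, 49, 55, 57, 72]
push(14): heap contents = [14, 23, 49, 55, 57, 72]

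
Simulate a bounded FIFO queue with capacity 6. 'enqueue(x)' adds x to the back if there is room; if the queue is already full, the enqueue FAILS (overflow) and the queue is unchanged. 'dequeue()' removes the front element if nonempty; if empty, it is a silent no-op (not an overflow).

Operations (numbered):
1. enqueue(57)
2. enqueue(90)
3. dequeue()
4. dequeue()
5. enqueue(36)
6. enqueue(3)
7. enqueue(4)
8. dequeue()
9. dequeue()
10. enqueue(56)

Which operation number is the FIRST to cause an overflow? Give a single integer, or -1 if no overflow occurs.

Answer: -1

Derivation:
1. enqueue(57): size=1
2. enqueue(90): size=2
3. dequeue(): size=1
4. dequeue(): size=0
5. enqueue(36): size=1
6. enqueue(3): size=2
7. enqueue(4): size=3
8. dequeue(): size=2
9. dequeue(): size=1
10. enqueue(56): size=2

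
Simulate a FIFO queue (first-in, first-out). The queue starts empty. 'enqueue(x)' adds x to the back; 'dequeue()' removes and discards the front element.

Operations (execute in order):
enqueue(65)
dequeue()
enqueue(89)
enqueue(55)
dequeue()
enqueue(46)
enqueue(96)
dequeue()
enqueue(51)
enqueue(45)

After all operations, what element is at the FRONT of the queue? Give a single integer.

Answer: 46

Derivation:
enqueue(65): queue = [65]
dequeue(): queue = []
enqueue(89): queue = [89]
enqueue(55): queue = [89, 55]
dequeue(): queue = [55]
enqueue(46): queue = [55, 46]
enqueue(96): queue = [55, 46, 96]
dequeue(): queue = [46, 96]
enqueue(51): queue = [46, 96, 51]
enqueue(45): queue = [46, 96, 51, 45]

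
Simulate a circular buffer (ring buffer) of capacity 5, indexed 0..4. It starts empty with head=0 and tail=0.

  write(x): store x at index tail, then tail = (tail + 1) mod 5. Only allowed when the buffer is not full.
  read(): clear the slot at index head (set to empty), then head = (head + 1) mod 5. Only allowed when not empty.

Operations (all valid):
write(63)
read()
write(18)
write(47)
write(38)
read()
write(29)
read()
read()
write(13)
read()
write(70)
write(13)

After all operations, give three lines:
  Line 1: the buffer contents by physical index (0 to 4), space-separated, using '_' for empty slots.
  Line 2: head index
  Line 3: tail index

Answer: 13 70 13 _ _
0
3

Derivation:
write(63): buf=[63 _ _ _ _], head=0, tail=1, size=1
read(): buf=[_ _ _ _ _], head=1, tail=1, size=0
write(18): buf=[_ 18 _ _ _], head=1, tail=2, size=1
write(47): buf=[_ 18 47 _ _], head=1, tail=3, size=2
write(38): buf=[_ 18 47 38 _], head=1, tail=4, size=3
read(): buf=[_ _ 47 38 _], head=2, tail=4, size=2
write(29): buf=[_ _ 47 38 29], head=2, tail=0, size=3
read(): buf=[_ _ _ 38 29], head=3, tail=0, size=2
read(): buf=[_ _ _ _ 29], head=4, tail=0, size=1
write(13): buf=[13 _ _ _ 29], head=4, tail=1, size=2
read(): buf=[13 _ _ _ _], head=0, tail=1, size=1
write(70): buf=[13 70 _ _ _], head=0, tail=2, size=2
write(13): buf=[13 70 13 _ _], head=0, tail=3, size=3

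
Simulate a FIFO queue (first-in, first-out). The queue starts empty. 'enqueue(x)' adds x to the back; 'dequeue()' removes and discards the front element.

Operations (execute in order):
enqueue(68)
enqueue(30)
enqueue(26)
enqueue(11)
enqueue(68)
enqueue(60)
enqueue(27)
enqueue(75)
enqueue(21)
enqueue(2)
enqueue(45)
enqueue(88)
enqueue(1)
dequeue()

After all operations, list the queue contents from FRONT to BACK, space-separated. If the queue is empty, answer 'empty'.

Answer: 30 26 11 68 60 27 75 21 2 45 88 1

Derivation:
enqueue(68): [68]
enqueue(30): [68, 30]
enqueue(26): [68, 30, 26]
enqueue(11): [68, 30, 26, 11]
enqueue(68): [68, 30, 26, 11, 68]
enqueue(60): [68, 30, 26, 11, 68, 60]
enqueue(27): [68, 30, 26, 11, 68, 60, 27]
enqueue(75): [68, 30, 26, 11, 68, 60, 27, 75]
enqueue(21): [68, 30, 26, 11, 68, 60, 27, 75, 21]
enqueue(2): [68, 30, 26, 11, 68, 60, 27, 75, 21, 2]
enqueue(45): [68, 30, 26, 11, 68, 60, 27, 75, 21, 2, 45]
enqueue(88): [68, 30, 26, 11, 68, 60, 27, 75, 21, 2, 45, 88]
enqueue(1): [68, 30, 26, 11, 68, 60, 27, 75, 21, 2, 45, 88, 1]
dequeue(): [30, 26, 11, 68, 60, 27, 75, 21, 2, 45, 88, 1]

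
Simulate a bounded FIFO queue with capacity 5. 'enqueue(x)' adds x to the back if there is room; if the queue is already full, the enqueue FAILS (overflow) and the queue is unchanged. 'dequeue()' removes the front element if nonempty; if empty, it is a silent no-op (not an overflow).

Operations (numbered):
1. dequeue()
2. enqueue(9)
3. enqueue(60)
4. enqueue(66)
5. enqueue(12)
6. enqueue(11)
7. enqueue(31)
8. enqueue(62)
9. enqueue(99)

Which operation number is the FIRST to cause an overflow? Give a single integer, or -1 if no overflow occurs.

Answer: 7

Derivation:
1. dequeue(): empty, no-op, size=0
2. enqueue(9): size=1
3. enqueue(60): size=2
4. enqueue(66): size=3
5. enqueue(12): size=4
6. enqueue(11): size=5
7. enqueue(31): size=5=cap → OVERFLOW (fail)
8. enqueue(62): size=5=cap → OVERFLOW (fail)
9. enqueue(99): size=5=cap → OVERFLOW (fail)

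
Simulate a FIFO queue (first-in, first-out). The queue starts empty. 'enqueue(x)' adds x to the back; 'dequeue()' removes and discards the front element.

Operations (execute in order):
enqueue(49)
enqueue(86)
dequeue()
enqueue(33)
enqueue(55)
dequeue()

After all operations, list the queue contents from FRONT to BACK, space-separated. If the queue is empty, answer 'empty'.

enqueue(49): [49]
enqueue(86): [49, 86]
dequeue(): [86]
enqueue(33): [86, 33]
enqueue(55): [86, 33, 55]
dequeue(): [33, 55]

Answer: 33 55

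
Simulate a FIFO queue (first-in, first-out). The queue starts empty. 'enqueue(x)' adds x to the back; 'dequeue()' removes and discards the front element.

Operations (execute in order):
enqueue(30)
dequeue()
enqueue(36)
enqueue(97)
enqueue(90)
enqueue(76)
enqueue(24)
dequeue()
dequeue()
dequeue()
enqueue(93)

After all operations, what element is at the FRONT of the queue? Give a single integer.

enqueue(30): queue = [30]
dequeue(): queue = []
enqueue(36): queue = [36]
enqueue(97): queue = [36, 97]
enqueue(90): queue = [36, 97, 90]
enqueue(76): queue = [36, 97, 90, 76]
enqueue(24): queue = [36, 97, 90, 76, 24]
dequeue(): queue = [97, 90, 76, 24]
dequeue(): queue = [90, 76, 24]
dequeue(): queue = [76, 24]
enqueue(93): queue = [76, 24, 93]

Answer: 76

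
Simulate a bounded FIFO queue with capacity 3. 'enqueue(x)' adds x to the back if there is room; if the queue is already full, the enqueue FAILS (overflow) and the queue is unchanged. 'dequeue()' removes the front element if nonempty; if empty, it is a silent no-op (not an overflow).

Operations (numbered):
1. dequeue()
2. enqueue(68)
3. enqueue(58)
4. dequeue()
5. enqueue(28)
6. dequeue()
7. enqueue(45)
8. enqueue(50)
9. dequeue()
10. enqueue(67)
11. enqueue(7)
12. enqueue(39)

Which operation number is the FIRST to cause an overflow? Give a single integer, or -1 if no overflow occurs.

Answer: 11

Derivation:
1. dequeue(): empty, no-op, size=0
2. enqueue(68): size=1
3. enqueue(58): size=2
4. dequeue(): size=1
5. enqueue(28): size=2
6. dequeue(): size=1
7. enqueue(45): size=2
8. enqueue(50): size=3
9. dequeue(): size=2
10. enqueue(67): size=3
11. enqueue(7): size=3=cap → OVERFLOW (fail)
12. enqueue(39): size=3=cap → OVERFLOW (fail)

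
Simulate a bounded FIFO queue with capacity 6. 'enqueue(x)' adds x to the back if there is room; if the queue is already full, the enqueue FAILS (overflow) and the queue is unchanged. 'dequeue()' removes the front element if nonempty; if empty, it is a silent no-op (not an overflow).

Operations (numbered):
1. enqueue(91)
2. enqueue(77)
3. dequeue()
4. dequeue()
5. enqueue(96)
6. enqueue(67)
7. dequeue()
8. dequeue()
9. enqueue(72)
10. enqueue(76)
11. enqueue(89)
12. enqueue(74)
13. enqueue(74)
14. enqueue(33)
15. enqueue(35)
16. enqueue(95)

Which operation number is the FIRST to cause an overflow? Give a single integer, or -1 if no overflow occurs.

1. enqueue(91): size=1
2. enqueue(77): size=2
3. dequeue(): size=1
4. dequeue(): size=0
5. enqueue(96): size=1
6. enqueue(67): size=2
7. dequeue(): size=1
8. dequeue(): size=0
9. enqueue(72): size=1
10. enqueue(76): size=2
11. enqueue(89): size=3
12. enqueue(74): size=4
13. enqueue(74): size=5
14. enqueue(33): size=6
15. enqueue(35): size=6=cap → OVERFLOW (fail)
16. enqueue(95): size=6=cap → OVERFLOW (fail)

Answer: 15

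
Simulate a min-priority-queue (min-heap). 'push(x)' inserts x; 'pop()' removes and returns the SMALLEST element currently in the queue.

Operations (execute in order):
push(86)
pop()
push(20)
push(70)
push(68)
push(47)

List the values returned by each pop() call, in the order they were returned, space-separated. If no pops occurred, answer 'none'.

push(86): heap contents = [86]
pop() → 86: heap contents = []
push(20): heap contents = [20]
push(70): heap contents = [20, 70]
push(68): heap contents = [20, 68, 70]
push(47): heap contents = [20, 47, 68, 70]

Answer: 86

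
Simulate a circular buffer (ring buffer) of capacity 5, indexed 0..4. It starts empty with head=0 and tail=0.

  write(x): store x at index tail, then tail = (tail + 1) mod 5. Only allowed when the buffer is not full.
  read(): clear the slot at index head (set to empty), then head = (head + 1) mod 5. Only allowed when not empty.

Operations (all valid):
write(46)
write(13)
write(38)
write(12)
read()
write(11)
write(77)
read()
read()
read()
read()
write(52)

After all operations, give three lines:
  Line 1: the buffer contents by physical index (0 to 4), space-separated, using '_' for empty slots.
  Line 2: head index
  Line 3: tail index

write(46): buf=[46 _ _ _ _], head=0, tail=1, size=1
write(13): buf=[46 13 _ _ _], head=0, tail=2, size=2
write(38): buf=[46 13 38 _ _], head=0, tail=3, size=3
write(12): buf=[46 13 38 12 _], head=0, tail=4, size=4
read(): buf=[_ 13 38 12 _], head=1, tail=4, size=3
write(11): buf=[_ 13 38 12 11], head=1, tail=0, size=4
write(77): buf=[77 13 38 12 11], head=1, tail=1, size=5
read(): buf=[77 _ 38 12 11], head=2, tail=1, size=4
read(): buf=[77 _ _ 12 11], head=3, tail=1, size=3
read(): buf=[77 _ _ _ 11], head=4, tail=1, size=2
read(): buf=[77 _ _ _ _], head=0, tail=1, size=1
write(52): buf=[77 52 _ _ _], head=0, tail=2, size=2

Answer: 77 52 _ _ _
0
2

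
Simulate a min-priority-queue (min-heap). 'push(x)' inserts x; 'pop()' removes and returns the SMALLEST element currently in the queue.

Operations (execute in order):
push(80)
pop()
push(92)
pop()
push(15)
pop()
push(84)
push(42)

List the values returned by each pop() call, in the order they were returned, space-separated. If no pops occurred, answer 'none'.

push(80): heap contents = [80]
pop() → 80: heap contents = []
push(92): heap contents = [92]
pop() → 92: heap contents = []
push(15): heap contents = [15]
pop() → 15: heap contents = []
push(84): heap contents = [84]
push(42): heap contents = [42, 84]

Answer: 80 92 15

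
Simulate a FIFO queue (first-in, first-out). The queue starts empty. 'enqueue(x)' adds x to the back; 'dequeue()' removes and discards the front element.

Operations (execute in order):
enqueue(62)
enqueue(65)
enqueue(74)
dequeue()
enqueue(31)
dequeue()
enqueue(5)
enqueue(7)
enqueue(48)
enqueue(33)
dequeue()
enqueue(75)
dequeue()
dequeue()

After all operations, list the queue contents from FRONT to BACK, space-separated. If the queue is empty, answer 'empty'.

enqueue(62): [62]
enqueue(65): [62, 65]
enqueue(74): [62, 65, 74]
dequeue(): [65, 74]
enqueue(31): [65, 74, 31]
dequeue(): [74, 31]
enqueue(5): [74, 31, 5]
enqueue(7): [74, 31, 5, 7]
enqueue(48): [74, 31, 5, 7, 48]
enqueue(33): [74, 31, 5, 7, 48, 33]
dequeue(): [31, 5, 7, 48, 33]
enqueue(75): [31, 5, 7, 48, 33, 75]
dequeue(): [5, 7, 48, 33, 75]
dequeue(): [7, 48, 33, 75]

Answer: 7 48 33 75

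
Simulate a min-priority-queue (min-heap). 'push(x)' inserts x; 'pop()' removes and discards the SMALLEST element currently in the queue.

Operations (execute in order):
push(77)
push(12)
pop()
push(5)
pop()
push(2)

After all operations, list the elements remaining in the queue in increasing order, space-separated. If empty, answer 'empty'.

Answer: 2 77

Derivation:
push(77): heap contents = [77]
push(12): heap contents = [12, 77]
pop() → 12: heap contents = [77]
push(5): heap contents = [5, 77]
pop() → 5: heap contents = [77]
push(2): heap contents = [2, 77]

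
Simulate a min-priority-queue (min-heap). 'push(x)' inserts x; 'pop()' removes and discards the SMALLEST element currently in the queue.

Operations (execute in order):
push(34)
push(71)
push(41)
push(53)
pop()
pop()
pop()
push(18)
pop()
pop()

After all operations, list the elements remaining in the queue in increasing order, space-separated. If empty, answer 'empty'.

Answer: empty

Derivation:
push(34): heap contents = [34]
push(71): heap contents = [34, 71]
push(41): heap contents = [34, 41, 71]
push(53): heap contents = [34, 41, 53, 71]
pop() → 34: heap contents = [41, 53, 71]
pop() → 41: heap contents = [53, 71]
pop() → 53: heap contents = [71]
push(18): heap contents = [18, 71]
pop() → 18: heap contents = [71]
pop() → 71: heap contents = []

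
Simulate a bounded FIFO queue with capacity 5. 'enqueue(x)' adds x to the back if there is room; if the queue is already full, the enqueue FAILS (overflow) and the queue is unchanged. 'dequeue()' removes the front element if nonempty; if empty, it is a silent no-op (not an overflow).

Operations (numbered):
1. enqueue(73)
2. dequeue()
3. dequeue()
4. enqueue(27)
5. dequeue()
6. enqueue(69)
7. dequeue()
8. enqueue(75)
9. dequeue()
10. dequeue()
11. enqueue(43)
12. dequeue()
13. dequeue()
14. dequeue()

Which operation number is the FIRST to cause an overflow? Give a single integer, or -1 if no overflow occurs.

1. enqueue(73): size=1
2. dequeue(): size=0
3. dequeue(): empty, no-op, size=0
4. enqueue(27): size=1
5. dequeue(): size=0
6. enqueue(69): size=1
7. dequeue(): size=0
8. enqueue(75): size=1
9. dequeue(): size=0
10. dequeue(): empty, no-op, size=0
11. enqueue(43): size=1
12. dequeue(): size=0
13. dequeue(): empty, no-op, size=0
14. dequeue(): empty, no-op, size=0

Answer: -1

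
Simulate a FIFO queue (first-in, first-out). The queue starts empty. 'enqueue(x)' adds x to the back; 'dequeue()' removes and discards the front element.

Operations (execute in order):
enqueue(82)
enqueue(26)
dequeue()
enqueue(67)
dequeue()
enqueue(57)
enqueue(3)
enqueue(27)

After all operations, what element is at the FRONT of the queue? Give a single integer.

enqueue(82): queue = [82]
enqueue(26): queue = [82, 26]
dequeue(): queue = [26]
enqueue(67): queue = [26, 67]
dequeue(): queue = [67]
enqueue(57): queue = [67, 57]
enqueue(3): queue = [67, 57, 3]
enqueue(27): queue = [67, 57, 3, 27]

Answer: 67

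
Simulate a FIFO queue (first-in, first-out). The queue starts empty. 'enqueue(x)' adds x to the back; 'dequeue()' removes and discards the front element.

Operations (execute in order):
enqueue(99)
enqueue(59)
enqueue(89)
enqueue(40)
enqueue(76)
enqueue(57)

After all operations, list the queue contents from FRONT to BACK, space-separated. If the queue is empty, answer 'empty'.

enqueue(99): [99]
enqueue(59): [99, 59]
enqueue(89): [99, 59, 89]
enqueue(40): [99, 59, 89, 40]
enqueue(76): [99, 59, 89, 40, 76]
enqueue(57): [99, 59, 89, 40, 76, 57]

Answer: 99 59 89 40 76 57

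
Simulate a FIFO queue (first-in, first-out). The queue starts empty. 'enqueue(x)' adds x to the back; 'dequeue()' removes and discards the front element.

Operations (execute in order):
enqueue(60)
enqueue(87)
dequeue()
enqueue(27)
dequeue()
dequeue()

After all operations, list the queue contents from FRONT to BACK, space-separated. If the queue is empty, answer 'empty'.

enqueue(60): [60]
enqueue(87): [60, 87]
dequeue(): [87]
enqueue(27): [87, 27]
dequeue(): [27]
dequeue(): []

Answer: empty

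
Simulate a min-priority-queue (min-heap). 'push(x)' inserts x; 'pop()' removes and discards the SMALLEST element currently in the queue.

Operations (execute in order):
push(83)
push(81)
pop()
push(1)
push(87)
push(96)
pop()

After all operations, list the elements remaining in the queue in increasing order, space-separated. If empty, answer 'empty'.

push(83): heap contents = [83]
push(81): heap contents = [81, 83]
pop() → 81: heap contents = [83]
push(1): heap contents = [1, 83]
push(87): heap contents = [1, 83, 87]
push(96): heap contents = [1, 83, 87, 96]
pop() → 1: heap contents = [83, 87, 96]

Answer: 83 87 96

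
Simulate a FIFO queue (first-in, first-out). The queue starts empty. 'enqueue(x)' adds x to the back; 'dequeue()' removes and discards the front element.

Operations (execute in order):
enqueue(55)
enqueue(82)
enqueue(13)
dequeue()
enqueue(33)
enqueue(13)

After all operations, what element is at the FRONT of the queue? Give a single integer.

enqueue(55): queue = [55]
enqueue(82): queue = [55, 82]
enqueue(13): queue = [55, 82, 13]
dequeue(): queue = [82, 13]
enqueue(33): queue = [82, 13, 33]
enqueue(13): queue = [82, 13, 33, 13]

Answer: 82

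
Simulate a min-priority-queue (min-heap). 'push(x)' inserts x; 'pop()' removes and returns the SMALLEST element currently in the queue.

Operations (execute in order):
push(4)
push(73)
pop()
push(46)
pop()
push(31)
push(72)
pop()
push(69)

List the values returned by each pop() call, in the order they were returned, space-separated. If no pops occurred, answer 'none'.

push(4): heap contents = [4]
push(73): heap contents = [4, 73]
pop() → 4: heap contents = [73]
push(46): heap contents = [46, 73]
pop() → 46: heap contents = [73]
push(31): heap contents = [31, 73]
push(72): heap contents = [31, 72, 73]
pop() → 31: heap contents = [72, 73]
push(69): heap contents = [69, 72, 73]

Answer: 4 46 31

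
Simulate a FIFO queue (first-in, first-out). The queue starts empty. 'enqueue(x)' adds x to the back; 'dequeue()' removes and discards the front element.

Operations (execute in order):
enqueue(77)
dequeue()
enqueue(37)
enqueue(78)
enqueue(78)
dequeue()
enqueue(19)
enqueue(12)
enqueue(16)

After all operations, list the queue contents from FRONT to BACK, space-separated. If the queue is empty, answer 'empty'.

enqueue(77): [77]
dequeue(): []
enqueue(37): [37]
enqueue(78): [37, 78]
enqueue(78): [37, 78, 78]
dequeue(): [78, 78]
enqueue(19): [78, 78, 19]
enqueue(12): [78, 78, 19, 12]
enqueue(16): [78, 78, 19, 12, 16]

Answer: 78 78 19 12 16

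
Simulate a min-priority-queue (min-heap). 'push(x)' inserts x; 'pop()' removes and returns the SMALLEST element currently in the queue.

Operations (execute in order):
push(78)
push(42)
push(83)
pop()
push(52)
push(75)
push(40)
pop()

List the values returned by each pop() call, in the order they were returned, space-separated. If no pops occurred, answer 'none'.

Answer: 42 40

Derivation:
push(78): heap contents = [78]
push(42): heap contents = [42, 78]
push(83): heap contents = [42, 78, 83]
pop() → 42: heap contents = [78, 83]
push(52): heap contents = [52, 78, 83]
push(75): heap contents = [52, 75, 78, 83]
push(40): heap contents = [40, 52, 75, 78, 83]
pop() → 40: heap contents = [52, 75, 78, 83]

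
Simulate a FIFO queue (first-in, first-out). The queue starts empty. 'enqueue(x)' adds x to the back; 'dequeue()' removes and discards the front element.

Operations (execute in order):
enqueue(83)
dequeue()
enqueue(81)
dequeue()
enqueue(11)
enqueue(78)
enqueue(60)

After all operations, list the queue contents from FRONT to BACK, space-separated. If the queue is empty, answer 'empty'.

Answer: 11 78 60

Derivation:
enqueue(83): [83]
dequeue(): []
enqueue(81): [81]
dequeue(): []
enqueue(11): [11]
enqueue(78): [11, 78]
enqueue(60): [11, 78, 60]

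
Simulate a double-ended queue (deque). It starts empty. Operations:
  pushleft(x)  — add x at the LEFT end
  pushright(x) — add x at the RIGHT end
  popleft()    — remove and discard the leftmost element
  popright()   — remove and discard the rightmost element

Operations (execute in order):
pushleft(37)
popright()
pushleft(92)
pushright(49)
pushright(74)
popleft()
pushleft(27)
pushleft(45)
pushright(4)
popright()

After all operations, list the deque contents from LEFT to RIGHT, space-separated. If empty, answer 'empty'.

Answer: 45 27 49 74

Derivation:
pushleft(37): [37]
popright(): []
pushleft(92): [92]
pushright(49): [92, 49]
pushright(74): [92, 49, 74]
popleft(): [49, 74]
pushleft(27): [27, 49, 74]
pushleft(45): [45, 27, 49, 74]
pushright(4): [45, 27, 49, 74, 4]
popright(): [45, 27, 49, 74]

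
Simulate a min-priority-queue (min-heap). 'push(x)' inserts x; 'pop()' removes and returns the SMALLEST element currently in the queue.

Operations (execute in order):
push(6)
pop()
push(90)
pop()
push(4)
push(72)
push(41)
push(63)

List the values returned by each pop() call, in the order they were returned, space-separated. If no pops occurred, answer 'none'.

Answer: 6 90

Derivation:
push(6): heap contents = [6]
pop() → 6: heap contents = []
push(90): heap contents = [90]
pop() → 90: heap contents = []
push(4): heap contents = [4]
push(72): heap contents = [4, 72]
push(41): heap contents = [4, 41, 72]
push(63): heap contents = [4, 41, 63, 72]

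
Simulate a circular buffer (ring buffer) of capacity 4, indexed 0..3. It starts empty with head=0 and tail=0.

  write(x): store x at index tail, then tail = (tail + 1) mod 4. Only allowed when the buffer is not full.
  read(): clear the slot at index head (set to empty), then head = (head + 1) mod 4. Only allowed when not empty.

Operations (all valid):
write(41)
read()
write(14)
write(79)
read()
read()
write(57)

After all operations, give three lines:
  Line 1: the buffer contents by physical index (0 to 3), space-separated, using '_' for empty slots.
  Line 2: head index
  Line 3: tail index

Answer: _ _ _ 57
3
0

Derivation:
write(41): buf=[41 _ _ _], head=0, tail=1, size=1
read(): buf=[_ _ _ _], head=1, tail=1, size=0
write(14): buf=[_ 14 _ _], head=1, tail=2, size=1
write(79): buf=[_ 14 79 _], head=1, tail=3, size=2
read(): buf=[_ _ 79 _], head=2, tail=3, size=1
read(): buf=[_ _ _ _], head=3, tail=3, size=0
write(57): buf=[_ _ _ 57], head=3, tail=0, size=1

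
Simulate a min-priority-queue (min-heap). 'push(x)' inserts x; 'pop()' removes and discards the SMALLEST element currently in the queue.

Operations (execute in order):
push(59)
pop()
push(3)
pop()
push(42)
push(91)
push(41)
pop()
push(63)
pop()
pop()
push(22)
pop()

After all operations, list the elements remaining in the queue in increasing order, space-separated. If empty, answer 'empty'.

Answer: 91

Derivation:
push(59): heap contents = [59]
pop() → 59: heap contents = []
push(3): heap contents = [3]
pop() → 3: heap contents = []
push(42): heap contents = [42]
push(91): heap contents = [42, 91]
push(41): heap contents = [41, 42, 91]
pop() → 41: heap contents = [42, 91]
push(63): heap contents = [42, 63, 91]
pop() → 42: heap contents = [63, 91]
pop() → 63: heap contents = [91]
push(22): heap contents = [22, 91]
pop() → 22: heap contents = [91]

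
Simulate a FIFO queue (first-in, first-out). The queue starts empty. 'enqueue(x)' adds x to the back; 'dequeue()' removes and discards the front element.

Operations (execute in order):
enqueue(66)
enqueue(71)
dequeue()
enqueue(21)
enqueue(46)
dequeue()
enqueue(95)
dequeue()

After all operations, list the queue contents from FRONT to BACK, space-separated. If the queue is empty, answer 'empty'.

Answer: 46 95

Derivation:
enqueue(66): [66]
enqueue(71): [66, 71]
dequeue(): [71]
enqueue(21): [71, 21]
enqueue(46): [71, 21, 46]
dequeue(): [21, 46]
enqueue(95): [21, 46, 95]
dequeue(): [46, 95]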